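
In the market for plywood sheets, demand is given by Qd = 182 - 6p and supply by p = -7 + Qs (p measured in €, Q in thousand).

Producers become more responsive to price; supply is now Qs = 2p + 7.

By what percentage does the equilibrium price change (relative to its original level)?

Original equilibrium: 182 - 6p = p + 7 gives 175 = 7p, so p = 25 and Q = 32.
The shock moves the curves to Qd = 182 - 6p and Qs = 2p + 7.
Setting them equal: 182 - 6p = 2p + 7 → 175 = 8p, so p = 21.875 and Q = 50.75.
%Δp = (21.875 − 25) / 25 × 100 = -12.5%.

-12.5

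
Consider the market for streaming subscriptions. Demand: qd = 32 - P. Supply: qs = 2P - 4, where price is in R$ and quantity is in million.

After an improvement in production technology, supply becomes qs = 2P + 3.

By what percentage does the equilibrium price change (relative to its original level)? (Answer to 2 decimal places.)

-19.44

Solve the original market: 32 - P = 2P - 4, hence P = 12 and q = 20.
The new curves are qd = 32 - P (demand) and qs = 2P + 3 (supply).
Clearing the new market: 32 - P = 2P + 3, so P = 29/3 ≈ 9.6667 and q = 67/3 ≈ 22.3333.
%ΔP = (9.6667 − 12) / 12 × 100 = -19.44%.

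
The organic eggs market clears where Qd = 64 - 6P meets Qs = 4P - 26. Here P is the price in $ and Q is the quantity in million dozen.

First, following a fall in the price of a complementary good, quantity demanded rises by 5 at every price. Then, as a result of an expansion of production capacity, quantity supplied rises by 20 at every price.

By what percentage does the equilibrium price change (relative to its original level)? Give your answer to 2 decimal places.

Original equilibrium: 64 - 6P = 4P - 26 gives 90 = 10P, so P = 9 and Q = 10.
With the change applied: demand Qd = 69 - 6P, supply Qs = 4P - 6.
Setting them equal: 69 - 6P = 4P - 6 → 75 = 10P, so P = 7.5 and Q = 24.
%ΔP = (7.5 − 9) / 9 × 100 = -16.67%.

-16.67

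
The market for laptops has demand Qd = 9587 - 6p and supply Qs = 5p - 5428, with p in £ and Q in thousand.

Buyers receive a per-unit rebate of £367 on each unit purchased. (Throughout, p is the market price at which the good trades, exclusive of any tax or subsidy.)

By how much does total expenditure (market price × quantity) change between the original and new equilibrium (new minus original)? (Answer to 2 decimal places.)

+1846258.71

Before the shock: 9587 - 6p = 5p - 5428 ⇒ 15015 = 11p ⇒ p = 1365, Q = 1397.
Since buyers' out-of-pocket price is the market price minus the rebate, the effective demand curve becomes Qd = 11789 - 6p.
Setting them equal: 11789 - 6p = 5p - 5428 → 17217 = 11p, so p = 17217/11 ≈ 1565.1818 and Q = 26377/11 ≈ 2397.9091.
Expenditure moves from 1365×1397 = 1906905 to 1565.1818×2397.9091 = 3753163.7107; change = +1846258.71.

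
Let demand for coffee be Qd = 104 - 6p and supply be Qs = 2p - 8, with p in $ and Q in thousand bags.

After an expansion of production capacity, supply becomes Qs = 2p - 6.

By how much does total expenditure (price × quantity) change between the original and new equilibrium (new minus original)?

+15.625

Initially, 104 - 6p = 2p - 8, so 112 = 8p and p = 14, Q = 20.
After the shift, demand is Qd = 104 - 6p and supply is Qs = 2p - 6.
Clearing the new market: 104 - 6p = 2p - 6, so p = 13.75 and Q = 21.5.
Expenditure moves from 14×20 = 280 to 13.75×21.5 = 295.625; change = +15.625.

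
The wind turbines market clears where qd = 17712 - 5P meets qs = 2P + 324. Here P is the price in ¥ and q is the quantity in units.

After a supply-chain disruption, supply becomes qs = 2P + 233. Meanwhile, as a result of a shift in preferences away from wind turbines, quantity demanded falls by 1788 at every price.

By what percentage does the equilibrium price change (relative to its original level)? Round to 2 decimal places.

Initially, 17712 - 5P = 2P + 324, so 17388 = 7P and P = 2484, q = 5292.
The shock moves the curves to qd = 15924 - 5P and qs = 2P + 233.
Setting them equal: 15924 - 5P = 2P + 233 → 15691 = 7P, so P = 15691/7 ≈ 2241.5714 and q = 33013/7 ≈ 4716.1429.
%ΔP = (2241.5714 − 2484) / 2484 × 100 = -9.76%.

-9.76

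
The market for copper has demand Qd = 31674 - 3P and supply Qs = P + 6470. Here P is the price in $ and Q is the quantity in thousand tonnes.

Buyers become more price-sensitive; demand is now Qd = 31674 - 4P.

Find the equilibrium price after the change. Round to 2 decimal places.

Initially, 31674 - 3P = P + 6470, so 25204 = 4P and P = 6301, Q = 12771.
With the change applied: demand Qd = 31674 - 4P, supply Qs = P + 6470.
Setting them equal: 31674 - 4P = P + 6470 → 25204 = 5P, so P = 5040.8 and Q = 11510.8.

5040.80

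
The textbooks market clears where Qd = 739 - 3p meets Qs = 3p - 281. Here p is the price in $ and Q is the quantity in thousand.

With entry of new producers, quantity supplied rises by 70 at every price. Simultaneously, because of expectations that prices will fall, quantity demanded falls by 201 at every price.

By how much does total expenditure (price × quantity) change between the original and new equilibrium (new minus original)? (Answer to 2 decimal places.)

-18519.75

Original equilibrium: 739 - 3p = 3p - 281 gives 1020 = 6p, so p = 170 and Q = 229.
With the change applied: demand Qd = 538 - 3p, supply Qs = 3p - 211.
Equate the new curves: 538 - 3p = 3p - 211, giving 749 = 6p, p = 749/6 ≈ 124.8333, Q = 163.5.
Expenditure moves from 170×229 = 38930 to 124.8333×163.5 = 20410.25; change = -18519.75.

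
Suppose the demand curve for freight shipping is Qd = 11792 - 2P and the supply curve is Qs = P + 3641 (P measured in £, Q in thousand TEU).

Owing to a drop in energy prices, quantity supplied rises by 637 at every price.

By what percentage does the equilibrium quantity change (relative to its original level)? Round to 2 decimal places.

+6.68

Initially, 11792 - 2P = P + 3641, so 8151 = 3P and P = 2717, Q = 6358.
With the change applied: demand Qd = 11792 - 2P, supply Qs = P + 4278.
Setting them equal: 11792 - 2P = P + 4278 → 7514 = 3P, so P = 7514/3 ≈ 2504.6667 and Q = 20348/3 ≈ 6782.6667.
%ΔQ = (6782.6667 − 6358) / 6358 × 100 = +6.68%.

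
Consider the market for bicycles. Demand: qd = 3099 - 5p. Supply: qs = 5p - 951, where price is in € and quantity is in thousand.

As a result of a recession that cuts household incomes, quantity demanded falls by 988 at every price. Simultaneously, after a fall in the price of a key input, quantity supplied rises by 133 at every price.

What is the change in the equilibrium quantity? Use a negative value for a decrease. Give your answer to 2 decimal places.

-427.50

Initially, 3099 - 5p = 5p - 951, so 4050 = 10p and p = 405, q = 1074.
After the shift, demand is qd = 2111 - 5p and supply is qs = 5p - 818.
Setting them equal: 2111 - 5p = 5p - 818 → 2929 = 10p, so p = 292.9 and q = 646.5.
Δq = 646.5 − 1074 = -427.50.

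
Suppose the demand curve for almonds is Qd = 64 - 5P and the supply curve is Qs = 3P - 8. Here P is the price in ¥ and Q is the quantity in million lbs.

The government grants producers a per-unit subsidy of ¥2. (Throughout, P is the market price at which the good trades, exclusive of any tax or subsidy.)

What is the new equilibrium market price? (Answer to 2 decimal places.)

8.25

Initially, 64 - 5P = 3P - 8, so 72 = 8P and P = 9, Q = 19.
Since sellers receive the price plus the subsidy, the effective supply curve becomes Qs = 3P - 2.
Equate the new curves: 64 - 5P = 3P - 2, giving 66 = 8P, P = 8.25, Q = 22.75.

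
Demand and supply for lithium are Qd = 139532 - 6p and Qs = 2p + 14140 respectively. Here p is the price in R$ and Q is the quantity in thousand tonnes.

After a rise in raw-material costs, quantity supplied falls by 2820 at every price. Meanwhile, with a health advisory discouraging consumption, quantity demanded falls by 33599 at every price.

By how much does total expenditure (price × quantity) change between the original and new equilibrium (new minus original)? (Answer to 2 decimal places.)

Before the shock: 139532 - 6p = 2p + 14140 ⇒ 125392 = 8p ⇒ p = 15674, Q = 45488.
With the change applied: demand Qd = 105933 - 6p, supply Qs = 2p + 11320.
Equate the new curves: 105933 - 6p = 2p + 11320, giving 94613 = 8p, p = 11826.625, Q = 34973.25.
Expenditure moves from 15674×45488 = 712978912 to 11826.625×34973.25 = 413615512.78125; change = -299363399.22.

-299363399.22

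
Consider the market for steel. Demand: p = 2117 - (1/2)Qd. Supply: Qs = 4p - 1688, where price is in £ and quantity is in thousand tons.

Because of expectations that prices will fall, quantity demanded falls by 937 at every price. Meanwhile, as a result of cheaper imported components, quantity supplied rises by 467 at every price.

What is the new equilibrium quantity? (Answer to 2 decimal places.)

1791.00

Before the shock: 4234 - 2p = 4p - 1688 ⇒ 5922 = 6p ⇒ p = 987, Q = 2260.
After the shift, demand is Qd = 3297 - 2p and supply is Qs = 4p - 1221.
Clearing the new market: 3297 - 2p = 4p - 1221, so p = 753 and Q = 1791.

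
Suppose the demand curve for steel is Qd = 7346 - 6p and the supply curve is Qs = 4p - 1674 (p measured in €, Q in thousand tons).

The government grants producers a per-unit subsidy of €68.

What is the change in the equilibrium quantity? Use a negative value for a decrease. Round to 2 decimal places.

Before the shock: 7346 - 6p = 4p - 1674 ⇒ 9020 = 10p ⇒ p = 902, Q = 1934.
Since sellers receive the price plus the subsidy, the effective supply curve becomes Qs = 4p - 1402.
New equilibrium: 7346 - 6p = 4p - 1402 ⇒ 8748 = 10p ⇒ p = 874.8, Q = 2097.2.
ΔQ = 2097.2 − 1934 = +163.20.

+163.20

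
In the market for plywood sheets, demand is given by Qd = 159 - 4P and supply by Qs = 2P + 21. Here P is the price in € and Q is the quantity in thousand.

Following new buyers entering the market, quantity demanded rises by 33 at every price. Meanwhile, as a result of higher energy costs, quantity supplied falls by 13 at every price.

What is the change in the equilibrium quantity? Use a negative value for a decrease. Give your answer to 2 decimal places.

+2.33

Before the shock: 159 - 4P = 2P + 21 ⇒ 138 = 6P ⇒ P = 23, Q = 67.
With the change applied: demand Qd = 192 - 4P, supply Qs = 2P + 8.
New equilibrium: 192 - 4P = 2P + 8 ⇒ 184 = 6P ⇒ P = 92/3 ≈ 30.6667, Q = 208/3 ≈ 69.3333.
ΔQ = 69.3333 − 67 = +2.33.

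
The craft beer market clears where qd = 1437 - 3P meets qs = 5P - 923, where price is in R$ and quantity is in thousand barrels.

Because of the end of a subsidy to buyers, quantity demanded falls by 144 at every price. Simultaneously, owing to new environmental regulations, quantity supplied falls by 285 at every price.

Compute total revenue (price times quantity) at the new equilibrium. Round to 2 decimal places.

111020.95

Original equilibrium: 1437 - 3P = 5P - 923 gives 2360 = 8P, so P = 295 and q = 552.
With the change applied: demand qd = 1293 - 3P, supply qs = 5P - 1208.
Equate the new curves: 1293 - 3P = 5P - 1208, giving 2501 = 8P, P = 312.625, q = 355.125.
New expenditure = 312.625 × 355.125 = 111020.95.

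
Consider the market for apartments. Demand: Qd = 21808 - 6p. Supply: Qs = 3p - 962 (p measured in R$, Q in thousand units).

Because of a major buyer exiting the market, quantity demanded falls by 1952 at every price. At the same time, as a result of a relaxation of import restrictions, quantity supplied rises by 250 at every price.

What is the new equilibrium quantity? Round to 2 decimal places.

6144.00

Before the shock: 21808 - 6p = 3p - 962 ⇒ 22770 = 9p ⇒ p = 2530, Q = 6628.
The shock moves the curves to Qd = 19856 - 6p and Qs = 3p - 712.
Setting them equal: 19856 - 6p = 3p - 712 → 20568 = 9p, so p = 6856/3 ≈ 2285.3333 and Q = 6144.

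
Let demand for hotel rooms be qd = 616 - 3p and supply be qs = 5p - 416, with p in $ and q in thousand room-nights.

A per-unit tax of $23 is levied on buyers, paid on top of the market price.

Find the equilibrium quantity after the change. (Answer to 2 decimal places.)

185.88

Initially, 616 - 3p = 5p - 416, so 1032 = 8p and p = 129, q = 229.
Since buyers pay the price plus the tax, the effective demand curve becomes qd = 547 - 3p.
Setting them equal: 547 - 3p = 5p - 416 → 963 = 8p, so p = 120.375 and q = 185.875.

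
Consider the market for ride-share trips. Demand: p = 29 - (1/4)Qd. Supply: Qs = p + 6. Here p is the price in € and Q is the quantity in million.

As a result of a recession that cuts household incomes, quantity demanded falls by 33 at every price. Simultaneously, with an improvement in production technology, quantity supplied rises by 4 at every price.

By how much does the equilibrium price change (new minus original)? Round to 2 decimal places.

-7.40

Before the shock: 116 - 4p = p + 6 ⇒ 110 = 5p ⇒ p = 22, Q = 28.
The new curves are Qd = 83 - 4p (demand) and Qs = p + 10 (supply).
Equate the new curves: 83 - 4p = p + 10, giving 73 = 5p, p = 14.6, Q = 24.6.
Δp = 14.6 − 22 = -7.40.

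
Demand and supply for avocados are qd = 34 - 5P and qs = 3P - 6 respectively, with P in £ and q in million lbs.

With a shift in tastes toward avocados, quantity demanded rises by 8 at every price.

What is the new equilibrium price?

Solve the original market: 34 - 5P = 3P - 6, hence P = 5 and q = 9.
With the change applied: demand qd = 42 - 5P, supply qs = 3P - 6.
New equilibrium: 42 - 5P = 3P - 6 ⇒ 48 = 8P ⇒ P = 6, q = 12.

6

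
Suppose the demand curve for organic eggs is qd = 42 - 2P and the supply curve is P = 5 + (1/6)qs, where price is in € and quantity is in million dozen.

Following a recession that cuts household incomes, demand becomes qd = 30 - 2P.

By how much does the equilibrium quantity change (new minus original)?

-9

Initially, 42 - 2P = 6P - 30, so 72 = 8P and P = 9, q = 24.
The shock moves the curves to qd = 30 - 2P and qs = 6P - 30.
Clearing the new market: 30 - 2P = 6P - 30, so P = 7.5 and q = 15.
Δq = 15 − 24 = -9.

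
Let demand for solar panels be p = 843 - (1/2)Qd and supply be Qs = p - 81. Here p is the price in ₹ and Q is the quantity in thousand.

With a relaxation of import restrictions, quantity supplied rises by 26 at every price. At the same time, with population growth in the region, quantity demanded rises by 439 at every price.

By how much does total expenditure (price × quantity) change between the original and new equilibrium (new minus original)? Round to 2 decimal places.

+188865.78

Original equilibrium: 1686 - 2p = p - 81 gives 1767 = 3p, so p = 589 and Q = 508.
With the change applied: demand Qd = 2125 - 2p, supply Qs = p - 55.
Clearing the new market: 2125 - 2p = p - 55, so p = 2180/3 ≈ 726.6667 and Q = 2015/3 ≈ 671.6667.
Expenditure moves from 589×508 = 299212 to 726.6667×671.6667 = 488077.7778; change = +188865.78.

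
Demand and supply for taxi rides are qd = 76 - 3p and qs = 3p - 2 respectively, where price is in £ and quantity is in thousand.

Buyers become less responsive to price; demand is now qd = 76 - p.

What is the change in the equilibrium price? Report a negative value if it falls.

Solve the original market: 76 - 3p = 3p - 2, hence p = 13 and q = 37.
The shock moves the curves to qd = 76 - p and qs = 3p - 2.
Setting them equal: 76 - p = 3p - 2 → 78 = 4p, so p = 19.5 and q = 56.5.
Δp = 19.5 − 13 = +6.5.

+6.5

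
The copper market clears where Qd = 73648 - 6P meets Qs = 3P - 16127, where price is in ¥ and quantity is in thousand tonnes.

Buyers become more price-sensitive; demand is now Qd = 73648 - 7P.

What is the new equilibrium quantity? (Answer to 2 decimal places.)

Initially, 73648 - 6P = 3P - 16127, so 89775 = 9P and P = 9975, Q = 13798.
The shock moves the curves to Qd = 73648 - 7P and Qs = 3P - 16127.
Clearing the new market: 73648 - 7P = 3P - 16127, so P = 8977.5 and Q = 10805.5.

10805.50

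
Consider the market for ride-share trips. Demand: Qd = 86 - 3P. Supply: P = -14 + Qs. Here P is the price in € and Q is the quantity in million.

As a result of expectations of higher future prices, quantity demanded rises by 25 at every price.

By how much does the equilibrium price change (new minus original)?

Before the shock: 86 - 3P = P + 14 ⇒ 72 = 4P ⇒ P = 18, Q = 32.
The new curves are Qd = 111 - 3P (demand) and Qs = P + 14 (supply).
Clearing the new market: 111 - 3P = P + 14, so P = 24.25 and Q = 38.25.
ΔP = 24.25 − 18 = +6.25.

+6.25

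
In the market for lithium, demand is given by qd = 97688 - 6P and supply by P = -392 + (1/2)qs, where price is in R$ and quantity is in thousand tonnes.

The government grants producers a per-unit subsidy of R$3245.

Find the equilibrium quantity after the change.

29877.5

Initially, 97688 - 6P = 2P + 784, so 96904 = 8P and P = 12113, q = 25010.
Since sellers receive the price plus the subsidy, the effective supply curve becomes qs = 2P + 7274.
New equilibrium: 97688 - 6P = 2P + 7274 ⇒ 90414 = 8P ⇒ P = 11301.75, q = 29877.5.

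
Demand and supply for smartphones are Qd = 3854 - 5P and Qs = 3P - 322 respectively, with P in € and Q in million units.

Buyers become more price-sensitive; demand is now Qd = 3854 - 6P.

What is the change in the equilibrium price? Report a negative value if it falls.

Original equilibrium: 3854 - 5P = 3P - 322 gives 4176 = 8P, so P = 522 and Q = 1244.
The shock moves the curves to Qd = 3854 - 6P and Qs = 3P - 322.
New equilibrium: 3854 - 6P = 3P - 322 ⇒ 4176 = 9P ⇒ P = 464, Q = 1070.
ΔP = 464 − 522 = -58.

-58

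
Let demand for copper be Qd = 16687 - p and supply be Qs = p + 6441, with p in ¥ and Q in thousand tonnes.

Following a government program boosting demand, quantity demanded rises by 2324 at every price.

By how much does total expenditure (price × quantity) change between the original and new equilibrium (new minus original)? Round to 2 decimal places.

+20740538.00

Before the shock: 16687 - p = p + 6441 ⇒ 10246 = 2p ⇒ p = 5123, Q = 11564.
With the change applied: demand Qd = 19011 - p, supply Qs = p + 6441.
New equilibrium: 19011 - p = p + 6441 ⇒ 12570 = 2p ⇒ p = 6285, Q = 12726.
Expenditure moves from 5123×11564 = 59242372 to 6285×12726 = 79982910; change = +20740538.00.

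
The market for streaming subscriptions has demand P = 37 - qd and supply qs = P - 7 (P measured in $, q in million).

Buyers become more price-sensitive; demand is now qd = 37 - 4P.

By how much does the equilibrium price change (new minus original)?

Initially, 37 - P = P - 7, so 44 = 2P and P = 22, q = 15.
The new curves are qd = 37 - 4P (demand) and qs = P - 7 (supply).
New equilibrium: 37 - 4P = P - 7 ⇒ 44 = 5P ⇒ P = 8.8, q = 1.8.
ΔP = 8.8 − 22 = -13.2.

-13.2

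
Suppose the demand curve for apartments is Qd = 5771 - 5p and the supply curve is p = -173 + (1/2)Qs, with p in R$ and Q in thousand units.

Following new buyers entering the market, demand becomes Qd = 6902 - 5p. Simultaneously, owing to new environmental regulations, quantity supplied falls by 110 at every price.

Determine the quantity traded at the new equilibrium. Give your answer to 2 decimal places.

2140.57

Original equilibrium: 5771 - 5p = 2p + 346 gives 5425 = 7p, so p = 775 and Q = 1896.
With the change applied: demand Qd = 6902 - 5p, supply Qs = 2p + 236.
Setting them equal: 6902 - 5p = 2p + 236 → 6666 = 7p, so p = 6666/7 ≈ 952.2857 and Q = 14984/7 ≈ 2140.5714.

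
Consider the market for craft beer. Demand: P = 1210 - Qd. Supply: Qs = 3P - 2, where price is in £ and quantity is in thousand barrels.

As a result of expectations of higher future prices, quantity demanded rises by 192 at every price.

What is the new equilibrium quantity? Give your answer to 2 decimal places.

1051.00

Before the shock: 1210 - P = 3P - 2 ⇒ 1212 = 4P ⇒ P = 303, Q = 907.
With the change applied: demand Qd = 1402 - P, supply Qs = 3P - 2.
Setting them equal: 1402 - P = 3P - 2 → 1404 = 4P, so P = 351 and Q = 1051.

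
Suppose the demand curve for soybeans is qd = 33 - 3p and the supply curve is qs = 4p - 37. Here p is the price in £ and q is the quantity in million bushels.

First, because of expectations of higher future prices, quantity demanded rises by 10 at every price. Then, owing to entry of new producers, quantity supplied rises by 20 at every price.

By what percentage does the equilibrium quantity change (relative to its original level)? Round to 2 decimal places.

+476.19

Before the shock: 33 - 3p = 4p - 37 ⇒ 70 = 7p ⇒ p = 10, q = 3.
The new curves are qd = 43 - 3p (demand) and qs = 4p - 17 (supply).
Equate the new curves: 43 - 3p = 4p - 17, giving 60 = 7p, p = 60/7 ≈ 8.5714, q = 121/7 ≈ 17.2857.
%Δq = (17.2857 − 3) / 3 × 100 = +476.19%.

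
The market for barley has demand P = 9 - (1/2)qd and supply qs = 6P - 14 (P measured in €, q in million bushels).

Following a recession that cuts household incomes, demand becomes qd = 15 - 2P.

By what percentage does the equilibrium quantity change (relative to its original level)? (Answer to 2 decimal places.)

-22.50

Solve the original market: 18 - 2P = 6P - 14, hence P = 4 and q = 10.
The new curves are qd = 15 - 2P (demand) and qs = 6P - 14 (supply).
Equate the new curves: 15 - 2P = 6P - 14, giving 29 = 8P, P = 3.625, q = 7.75.
%Δq = (7.75 − 10) / 10 × 100 = -22.50%.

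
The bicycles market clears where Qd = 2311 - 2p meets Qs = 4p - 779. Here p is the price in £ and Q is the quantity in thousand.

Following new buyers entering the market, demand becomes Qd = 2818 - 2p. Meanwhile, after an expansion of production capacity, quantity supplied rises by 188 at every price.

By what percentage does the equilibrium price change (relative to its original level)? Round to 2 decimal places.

+10.32

Original equilibrium: 2311 - 2p = 4p - 779 gives 3090 = 6p, so p = 515 and Q = 1281.
With the change applied: demand Qd = 2818 - 2p, supply Qs = 4p - 591.
Clearing the new market: 2818 - 2p = 4p - 591, so p = 3409/6 ≈ 568.1667 and Q = 5045/3 ≈ 1681.6667.
%Δp = (568.1667 − 515) / 515 × 100 = +10.32%.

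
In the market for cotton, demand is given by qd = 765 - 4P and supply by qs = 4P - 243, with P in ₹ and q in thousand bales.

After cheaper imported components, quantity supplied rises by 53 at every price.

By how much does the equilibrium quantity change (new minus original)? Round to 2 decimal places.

+26.50

Solve the original market: 765 - 4P = 4P - 243, hence P = 126 and q = 261.
After the shift, demand is qd = 765 - 4P and supply is qs = 4P - 190.
Clearing the new market: 765 - 4P = 4P - 190, so P = 119.375 and q = 287.5.
Δq = 287.5 − 261 = +26.50.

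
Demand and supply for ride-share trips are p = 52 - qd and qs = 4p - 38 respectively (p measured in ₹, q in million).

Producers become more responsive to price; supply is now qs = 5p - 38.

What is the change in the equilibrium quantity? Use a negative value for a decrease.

Original equilibrium: 52 - p = 4p - 38 gives 90 = 5p, so p = 18 and q = 34.
The new curves are qd = 52 - p (demand) and qs = 5p - 38 (supply).
Clearing the new market: 52 - p = 5p - 38, so p = 15 and q = 37.
Δq = 37 − 34 = +3.

+3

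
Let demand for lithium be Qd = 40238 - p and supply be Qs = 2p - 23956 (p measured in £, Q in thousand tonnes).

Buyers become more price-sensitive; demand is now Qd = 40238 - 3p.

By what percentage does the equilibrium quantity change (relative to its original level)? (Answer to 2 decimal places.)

Initially, 40238 - p = 2p - 23956, so 64194 = 3p and p = 21398, Q = 18840.
The shock moves the curves to Qd = 40238 - 3p and Qs = 2p - 23956.
Clearing the new market: 40238 - 3p = 2p - 23956, so p = 12838.8 and Q = 1721.6.
%ΔQ = (1721.6 − 18840) / 18840 × 100 = -90.86%.

-90.86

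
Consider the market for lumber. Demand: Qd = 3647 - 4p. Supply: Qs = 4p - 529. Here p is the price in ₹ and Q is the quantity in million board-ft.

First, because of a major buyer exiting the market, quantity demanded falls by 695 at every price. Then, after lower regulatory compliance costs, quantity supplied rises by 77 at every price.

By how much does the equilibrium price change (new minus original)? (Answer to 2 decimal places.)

-96.50

Original equilibrium: 3647 - 4p = 4p - 529 gives 4176 = 8p, so p = 522 and Q = 1559.
With the change applied: demand Qd = 2952 - 4p, supply Qs = 4p - 452.
Setting them equal: 2952 - 4p = 4p - 452 → 3404 = 8p, so p = 425.5 and Q = 1250.
Δp = 425.5 − 522 = -96.50.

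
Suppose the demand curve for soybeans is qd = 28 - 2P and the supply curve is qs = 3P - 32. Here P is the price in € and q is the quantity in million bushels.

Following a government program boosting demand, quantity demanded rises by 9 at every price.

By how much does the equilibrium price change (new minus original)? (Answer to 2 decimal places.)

+1.80

Original equilibrium: 28 - 2P = 3P - 32 gives 60 = 5P, so P = 12 and q = 4.
The shock moves the curves to qd = 37 - 2P and qs = 3P - 32.
Setting them equal: 37 - 2P = 3P - 32 → 69 = 5P, so P = 13.8 and q = 9.4.
ΔP = 13.8 − 12 = +1.80.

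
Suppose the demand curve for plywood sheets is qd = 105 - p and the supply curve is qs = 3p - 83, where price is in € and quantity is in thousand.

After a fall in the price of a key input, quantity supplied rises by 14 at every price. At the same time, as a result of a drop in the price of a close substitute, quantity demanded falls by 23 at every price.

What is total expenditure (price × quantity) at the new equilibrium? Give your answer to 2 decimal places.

1670.44

Initially, 105 - p = 3p - 83, so 188 = 4p and p = 47, q = 58.
With the change applied: demand qd = 82 - p, supply qs = 3p - 69.
Clearing the new market: 82 - p = 3p - 69, so p = 37.75 and q = 44.25.
New expenditure = 37.75 × 44.25 = 1670.44.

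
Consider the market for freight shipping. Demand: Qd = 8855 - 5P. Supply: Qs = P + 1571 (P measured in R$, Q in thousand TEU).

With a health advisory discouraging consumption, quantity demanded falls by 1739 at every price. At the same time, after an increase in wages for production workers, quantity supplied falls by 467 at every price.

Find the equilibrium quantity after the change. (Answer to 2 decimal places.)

Initially, 8855 - 5P = P + 1571, so 7284 = 6P and P = 1214, Q = 2785.
The new curves are Qd = 7116 - 5P (demand) and Qs = P + 1104 (supply).
Clearing the new market: 7116 - 5P = P + 1104, so P = 1002 and Q = 2106.

2106.00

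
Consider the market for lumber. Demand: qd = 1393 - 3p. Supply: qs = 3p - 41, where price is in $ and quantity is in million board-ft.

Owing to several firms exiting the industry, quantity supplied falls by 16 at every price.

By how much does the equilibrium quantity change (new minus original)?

-8

Solve the original market: 1393 - 3p = 3p - 41, hence p = 239 and q = 676.
The new curves are qd = 1393 - 3p (demand) and qs = 3p - 57 (supply).
New equilibrium: 1393 - 3p = 3p - 57 ⇒ 1450 = 6p ⇒ p = 725/3 ≈ 241.6667, q = 668.
Δq = 668 − 676 = -8.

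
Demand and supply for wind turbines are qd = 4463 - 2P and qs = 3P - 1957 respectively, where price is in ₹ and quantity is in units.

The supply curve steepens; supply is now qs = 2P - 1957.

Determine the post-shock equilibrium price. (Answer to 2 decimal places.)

Original equilibrium: 4463 - 2P = 3P - 1957 gives 6420 = 5P, so P = 1284 and q = 1895.
The shock moves the curves to qd = 4463 - 2P and qs = 2P - 1957.
Equate the new curves: 4463 - 2P = 2P - 1957, giving 6420 = 4P, P = 1605, q = 1253.

1605.00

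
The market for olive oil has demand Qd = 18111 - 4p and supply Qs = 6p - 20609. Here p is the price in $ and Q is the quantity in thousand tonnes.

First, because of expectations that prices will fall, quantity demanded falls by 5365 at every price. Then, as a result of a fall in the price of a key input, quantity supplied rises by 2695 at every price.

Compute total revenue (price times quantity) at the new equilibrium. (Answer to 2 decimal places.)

1477812.00

Original equilibrium: 18111 - 4p = 6p - 20609 gives 38720 = 10p, so p = 3872 and Q = 2623.
The shock moves the curves to Qd = 12746 - 4p and Qs = 6p - 17914.
New equilibrium: 12746 - 4p = 6p - 17914 ⇒ 30660 = 10p ⇒ p = 3066, Q = 482.
New expenditure = 3066 × 482 = 1477812.00.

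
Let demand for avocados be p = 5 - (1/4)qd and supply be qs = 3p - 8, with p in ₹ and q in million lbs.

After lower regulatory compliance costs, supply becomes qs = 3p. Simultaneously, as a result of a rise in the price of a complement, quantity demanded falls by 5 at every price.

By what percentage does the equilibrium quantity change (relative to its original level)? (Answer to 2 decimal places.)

Before the shock: 20 - 4p = 3p - 8 ⇒ 28 = 7p ⇒ p = 4, q = 4.
After the shift, demand is qd = 15 - 4p and supply is qs = 3p.
Setting them equal: 15 - 4p = 3p → 15 = 7p, so p = 15/7 ≈ 2.1429 and q = 45/7 ≈ 6.4286.
%Δq = (6.4286 − 4) / 4 × 100 = +60.71%.

+60.71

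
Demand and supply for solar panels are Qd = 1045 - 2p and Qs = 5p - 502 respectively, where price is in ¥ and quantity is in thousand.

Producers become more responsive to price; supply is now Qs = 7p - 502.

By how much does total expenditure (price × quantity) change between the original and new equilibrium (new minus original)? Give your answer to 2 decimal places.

Initially, 1045 - 2p = 5p - 502, so 1547 = 7p and p = 221, Q = 603.
With the change applied: demand Qd = 1045 - 2p, supply Qs = 7p - 502.
Clearing the new market: 1045 - 2p = 7p - 502, so p = 1547/9 ≈ 171.8889 and Q = 6311/9 ≈ 701.2222.
Expenditure moves from 221×603 = 133263 to 171.8889×701.2222 = 120532.3086; change = -12730.69.

-12730.69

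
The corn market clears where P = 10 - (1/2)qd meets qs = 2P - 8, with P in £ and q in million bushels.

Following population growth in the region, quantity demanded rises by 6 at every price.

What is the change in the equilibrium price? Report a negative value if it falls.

+1.5

Initially, 20 - 2P = 2P - 8, so 28 = 4P and P = 7, q = 6.
The shock moves the curves to qd = 26 - 2P and qs = 2P - 8.
Equate the new curves: 26 - 2P = 2P - 8, giving 34 = 4P, P = 8.5, q = 9.
ΔP = 8.5 − 7 = +1.5.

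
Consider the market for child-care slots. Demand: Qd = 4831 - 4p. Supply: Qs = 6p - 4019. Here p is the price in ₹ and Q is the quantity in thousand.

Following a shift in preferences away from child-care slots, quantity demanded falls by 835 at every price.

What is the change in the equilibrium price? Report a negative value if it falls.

Solve the original market: 4831 - 4p = 6p - 4019, hence p = 885 and Q = 1291.
The new curves are Qd = 3996 - 4p (demand) and Qs = 6p - 4019 (supply).
Clearing the new market: 3996 - 4p = 6p - 4019, so p = 801.5 and Q = 790.
Δp = 801.5 − 885 = -83.5.

-83.5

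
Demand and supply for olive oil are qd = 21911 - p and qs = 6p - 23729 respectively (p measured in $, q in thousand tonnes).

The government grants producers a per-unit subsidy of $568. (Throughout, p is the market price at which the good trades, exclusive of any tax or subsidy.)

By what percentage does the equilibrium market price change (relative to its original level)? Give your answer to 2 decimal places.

Before the shock: 21911 - p = 6p - 23729 ⇒ 45640 = 7p ⇒ p = 6520, q = 15391.
Since sellers receive the price plus the subsidy, the effective supply curve becomes qs = 6p - 20321.
New equilibrium: 21911 - p = 6p - 20321 ⇒ 42232 = 7p ⇒ p = 42232/7 ≈ 6033.1429, q = 111145/7 ≈ 15877.8571.
%Δp = (6033.1429 − 6520) / 6520 × 100 = -7.47%.

-7.47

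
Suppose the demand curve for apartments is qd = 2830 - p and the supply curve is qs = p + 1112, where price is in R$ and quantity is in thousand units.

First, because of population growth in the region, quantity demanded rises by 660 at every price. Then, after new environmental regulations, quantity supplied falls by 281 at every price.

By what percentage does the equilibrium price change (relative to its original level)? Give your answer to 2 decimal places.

Before the shock: 2830 - p = p + 1112 ⇒ 1718 = 2p ⇒ p = 859, q = 1971.
With the change applied: demand qd = 3490 - p, supply qs = p + 831.
Setting them equal: 3490 - p = p + 831 → 2659 = 2p, so p = 1329.5 and q = 2160.5.
%Δp = (1329.5 − 859) / 859 × 100 = +54.77%.

+54.77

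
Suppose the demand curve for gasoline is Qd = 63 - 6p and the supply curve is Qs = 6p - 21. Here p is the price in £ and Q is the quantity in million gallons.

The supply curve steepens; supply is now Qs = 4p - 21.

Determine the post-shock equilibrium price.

Initially, 63 - 6p = 6p - 21, so 84 = 12p and p = 7, Q = 21.
With the change applied: demand Qd = 63 - 6p, supply Qs = 4p - 21.
New equilibrium: 63 - 6p = 4p - 21 ⇒ 84 = 10p ⇒ p = 8.4, Q = 12.6.

8.4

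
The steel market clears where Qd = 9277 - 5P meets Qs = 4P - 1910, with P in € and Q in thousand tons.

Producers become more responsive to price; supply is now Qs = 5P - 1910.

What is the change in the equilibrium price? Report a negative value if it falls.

-124.3

Initially, 9277 - 5P = 4P - 1910, so 11187 = 9P and P = 1243, Q = 3062.
The new curves are Qd = 9277 - 5P (demand) and Qs = 5P - 1910 (supply).
Equate the new curves: 9277 - 5P = 5P - 1910, giving 11187 = 10P, P = 1118.7, Q = 3683.5.
ΔP = 1118.7 − 1243 = -124.3.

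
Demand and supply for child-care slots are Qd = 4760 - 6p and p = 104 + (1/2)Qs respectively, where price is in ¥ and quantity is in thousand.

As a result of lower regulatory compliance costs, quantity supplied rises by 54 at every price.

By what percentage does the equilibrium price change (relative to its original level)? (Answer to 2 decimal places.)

-1.09

Original equilibrium: 4760 - 6p = 2p - 208 gives 4968 = 8p, so p = 621 and Q = 1034.
The new curves are Qd = 4760 - 6p (demand) and Qs = 2p - 154 (supply).
Setting them equal: 4760 - 6p = 2p - 154 → 4914 = 8p, so p = 614.25 and Q = 1074.5.
%Δp = (614.25 − 621) / 621 × 100 = -1.09%.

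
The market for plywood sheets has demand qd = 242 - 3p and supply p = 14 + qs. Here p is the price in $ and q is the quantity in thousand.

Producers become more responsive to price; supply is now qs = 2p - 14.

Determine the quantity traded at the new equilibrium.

Original equilibrium: 242 - 3p = p - 14 gives 256 = 4p, so p = 64 and q = 50.
With the change applied: demand qd = 242 - 3p, supply qs = 2p - 14.
Clearing the new market: 242 - 3p = 2p - 14, so p = 51.2 and q = 88.4.

88.4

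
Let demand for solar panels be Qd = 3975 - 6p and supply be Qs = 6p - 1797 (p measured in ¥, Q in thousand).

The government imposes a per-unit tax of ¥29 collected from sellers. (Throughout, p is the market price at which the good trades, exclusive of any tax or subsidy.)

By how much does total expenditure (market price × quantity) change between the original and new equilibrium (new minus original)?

Initially, 3975 - 6p = 6p - 1797, so 5772 = 12p and p = 481, Q = 1089.
Since sellers keep the price net of the tax, the effective supply curve becomes Qs = 6p - 1971.
Equate the new curves: 3975 - 6p = 6p - 1971, giving 5946 = 12p, p = 495.5, Q = 1002.
Expenditure moves from 481×1089 = 523809 to 495.5×1002 = 496491; change = -27318.

-27318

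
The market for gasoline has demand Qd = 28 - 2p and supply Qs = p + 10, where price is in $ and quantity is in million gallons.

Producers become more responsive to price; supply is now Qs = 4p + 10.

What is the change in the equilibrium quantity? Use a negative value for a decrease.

Solve the original market: 28 - 2p = p + 10, hence p = 6 and Q = 16.
The new curves are Qd = 28 - 2p (demand) and Qs = 4p + 10 (supply).
New equilibrium: 28 - 2p = 4p + 10 ⇒ 18 = 6p ⇒ p = 3, Q = 22.
ΔQ = 22 − 16 = +6.

+6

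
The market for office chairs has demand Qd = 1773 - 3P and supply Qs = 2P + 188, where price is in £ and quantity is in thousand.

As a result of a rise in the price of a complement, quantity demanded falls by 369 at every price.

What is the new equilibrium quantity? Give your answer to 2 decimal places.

674.40

Original equilibrium: 1773 - 3P = 2P + 188 gives 1585 = 5P, so P = 317 and Q = 822.
With the change applied: demand Qd = 1404 - 3P, supply Qs = 2P + 188.
Equate the new curves: 1404 - 3P = 2P + 188, giving 1216 = 5P, P = 243.2, Q = 674.4.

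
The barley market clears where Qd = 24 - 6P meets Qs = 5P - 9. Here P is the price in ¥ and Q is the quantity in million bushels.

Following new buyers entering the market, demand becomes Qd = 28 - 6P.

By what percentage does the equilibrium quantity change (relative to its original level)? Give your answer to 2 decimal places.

+30.30

Original equilibrium: 24 - 6P = 5P - 9 gives 33 = 11P, so P = 3 and Q = 6.
The shock moves the curves to Qd = 28 - 6P and Qs = 5P - 9.
Clearing the new market: 28 - 6P = 5P - 9, so P = 37/11 ≈ 3.3636 and Q = 86/11 ≈ 7.8182.
%ΔQ = (7.8182 − 6) / 6 × 100 = +30.30%.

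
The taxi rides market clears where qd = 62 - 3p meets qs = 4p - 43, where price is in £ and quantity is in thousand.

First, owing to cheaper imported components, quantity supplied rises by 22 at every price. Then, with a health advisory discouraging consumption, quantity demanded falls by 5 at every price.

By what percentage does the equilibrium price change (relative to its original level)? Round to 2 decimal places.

Solve the original market: 62 - 3p = 4p - 43, hence p = 15 and q = 17.
The new curves are qd = 57 - 3p (demand) and qs = 4p - 21 (supply).
Equate the new curves: 57 - 3p = 4p - 21, giving 78 = 7p, p = 78/7 ≈ 11.1429, q = 165/7 ≈ 23.5714.
%Δp = (11.1429 − 15) / 15 × 100 = -25.71%.

-25.71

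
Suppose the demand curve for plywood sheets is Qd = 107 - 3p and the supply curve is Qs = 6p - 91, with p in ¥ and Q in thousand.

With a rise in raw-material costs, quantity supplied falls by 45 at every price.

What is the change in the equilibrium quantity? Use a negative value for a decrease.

-15

Before the shock: 107 - 3p = 6p - 91 ⇒ 198 = 9p ⇒ p = 22, Q = 41.
The shock moves the curves to Qd = 107 - 3p and Qs = 6p - 136.
New equilibrium: 107 - 3p = 6p - 136 ⇒ 243 = 9p ⇒ p = 27, Q = 26.
ΔQ = 26 − 41 = -15.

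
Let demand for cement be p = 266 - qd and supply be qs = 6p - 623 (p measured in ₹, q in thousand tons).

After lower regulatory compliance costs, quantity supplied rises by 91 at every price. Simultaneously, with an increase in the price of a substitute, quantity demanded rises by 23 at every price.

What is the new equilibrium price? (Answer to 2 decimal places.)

Original equilibrium: 266 - p = 6p - 623 gives 889 = 7p, so p = 127 and q = 139.
The shock moves the curves to qd = 289 - p and qs = 6p - 532.
Equate the new curves: 289 - p = 6p - 532, giving 821 = 7p, p = 821/7 ≈ 117.2857, q = 1202/7 ≈ 171.7143.

117.29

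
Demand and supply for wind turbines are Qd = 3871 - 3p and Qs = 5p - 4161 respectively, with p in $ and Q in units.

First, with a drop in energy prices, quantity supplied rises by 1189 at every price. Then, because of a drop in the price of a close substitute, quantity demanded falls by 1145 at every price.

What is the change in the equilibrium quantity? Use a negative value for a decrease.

-269.75

Initially, 3871 - 3p = 5p - 4161, so 8032 = 8p and p = 1004, Q = 859.
The new curves are Qd = 2726 - 3p (demand) and Qs = 5p - 2972 (supply).
Equate the new curves: 2726 - 3p = 5p - 2972, giving 5698 = 8p, p = 712.25, Q = 589.25.
ΔQ = 589.25 − 859 = -269.75.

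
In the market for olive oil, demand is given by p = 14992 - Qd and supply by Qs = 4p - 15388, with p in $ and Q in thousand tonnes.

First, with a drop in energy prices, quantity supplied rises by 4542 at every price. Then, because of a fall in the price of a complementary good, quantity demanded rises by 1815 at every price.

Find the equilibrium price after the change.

5530.6

Initially, 14992 - p = 4p - 15388, so 30380 = 5p and p = 6076, Q = 8916.
The new curves are Qd = 16807 - p (demand) and Qs = 4p - 10846 (supply).
Equate the new curves: 16807 - p = 4p - 10846, giving 27653 = 5p, p = 5530.6, Q = 11276.4.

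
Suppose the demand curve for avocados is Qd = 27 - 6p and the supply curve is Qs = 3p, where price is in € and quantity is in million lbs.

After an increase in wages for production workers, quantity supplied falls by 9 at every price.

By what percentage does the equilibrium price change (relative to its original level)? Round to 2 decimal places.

+33.33

Initially, 27 - 6p = 3p, so 27 = 9p and p = 3, Q = 9.
After the shift, demand is Qd = 27 - 6p and supply is Qs = 3p - 9.
Setting them equal: 27 - 6p = 3p - 9 → 36 = 9p, so p = 4 and Q = 3.
%Δp = (4 − 3) / 3 × 100 = +33.33%.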